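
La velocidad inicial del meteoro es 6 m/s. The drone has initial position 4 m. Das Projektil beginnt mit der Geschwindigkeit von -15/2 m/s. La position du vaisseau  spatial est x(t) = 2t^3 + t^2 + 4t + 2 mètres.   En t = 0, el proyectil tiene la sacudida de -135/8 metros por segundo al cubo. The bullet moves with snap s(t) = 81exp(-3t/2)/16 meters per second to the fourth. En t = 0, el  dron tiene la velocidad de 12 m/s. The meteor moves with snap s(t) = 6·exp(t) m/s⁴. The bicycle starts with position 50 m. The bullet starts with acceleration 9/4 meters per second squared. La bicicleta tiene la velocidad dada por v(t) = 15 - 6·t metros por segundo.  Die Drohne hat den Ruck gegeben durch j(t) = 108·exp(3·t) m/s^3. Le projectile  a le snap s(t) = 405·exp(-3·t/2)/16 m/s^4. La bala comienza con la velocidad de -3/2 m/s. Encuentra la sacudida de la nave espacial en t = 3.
Debemos derivar nuestra ecuación de la posición x(t) = 2·t^3 + t^2 + 4·t + 2 3 veces. La derivada de la posición da la velocidad: v(t) = 6·t^2 + 2·t + 4. Derivando la velocidad, obtenemos la aceleración: a(t) = 12·t + 2. La derivada de la aceleración da la sacudida: j(t) = 12. De la ecuación de la sacudida j(t) = 12, sustituimos t = 3 para obtener j = 12.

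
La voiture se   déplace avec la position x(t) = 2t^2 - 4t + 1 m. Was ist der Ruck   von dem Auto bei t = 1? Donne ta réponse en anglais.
To solve this, we need to take 3 derivatives of our position equation x(t) = 2·t^2 - 4·t + 1. Differentiating position, we get velocity: v(t) = 4·t - 4. Differentiating velocity, we get acceleration: a(t) = 4. Differentiating acceleration, we get jerk: j(t) = 0. Using j(t) = 0 and substituting t = 1, we find j = 0.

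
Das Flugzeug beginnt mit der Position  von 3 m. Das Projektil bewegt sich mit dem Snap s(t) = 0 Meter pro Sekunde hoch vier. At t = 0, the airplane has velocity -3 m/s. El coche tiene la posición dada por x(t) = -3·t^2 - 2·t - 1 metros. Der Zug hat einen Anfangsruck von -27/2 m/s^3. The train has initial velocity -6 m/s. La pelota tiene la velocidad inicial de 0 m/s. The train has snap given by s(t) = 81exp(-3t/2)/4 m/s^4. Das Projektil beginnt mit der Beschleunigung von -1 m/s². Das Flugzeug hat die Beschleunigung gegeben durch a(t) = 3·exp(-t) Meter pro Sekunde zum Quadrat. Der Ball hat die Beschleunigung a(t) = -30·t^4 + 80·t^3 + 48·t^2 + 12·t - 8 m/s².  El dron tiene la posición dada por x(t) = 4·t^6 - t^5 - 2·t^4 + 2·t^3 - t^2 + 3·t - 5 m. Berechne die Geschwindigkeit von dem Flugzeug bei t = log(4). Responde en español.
Para resolver esto, necesitamos tomar 1 integral de nuestra ecuación de la aceleración a(t) = 3·exp(-t). Integrando la aceleración y usando la condición inicial v(0) = -3, obtenemos v(t) = -3·exp(-t). Usando v(t) = -3·exp(-t) y sustituyendo t = log(4), encontramos v = -3/4.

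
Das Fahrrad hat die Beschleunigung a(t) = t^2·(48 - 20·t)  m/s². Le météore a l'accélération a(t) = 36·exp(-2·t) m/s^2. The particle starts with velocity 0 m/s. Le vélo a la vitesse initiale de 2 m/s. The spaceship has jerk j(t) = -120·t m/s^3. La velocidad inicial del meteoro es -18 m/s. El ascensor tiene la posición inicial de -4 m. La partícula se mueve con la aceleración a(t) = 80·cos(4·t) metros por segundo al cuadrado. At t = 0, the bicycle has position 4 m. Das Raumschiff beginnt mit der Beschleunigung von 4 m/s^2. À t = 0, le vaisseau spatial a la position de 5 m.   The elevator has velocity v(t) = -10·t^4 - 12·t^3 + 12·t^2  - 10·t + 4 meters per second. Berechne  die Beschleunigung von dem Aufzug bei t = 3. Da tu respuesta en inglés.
We must differentiate our velocity equation v(t) = -10·t^4 - 12·t^3 + 12·t^2 - 10·t + 4 1 time. The derivative of velocity gives acceleration: a(t) = -40·t^3 - 36·t^2 + 24·t - 10. From the given acceleration equation a(t) = -40·t^3 - 36·t^2 + 24·t - 10, we substitute t = 3 to get a = -1342.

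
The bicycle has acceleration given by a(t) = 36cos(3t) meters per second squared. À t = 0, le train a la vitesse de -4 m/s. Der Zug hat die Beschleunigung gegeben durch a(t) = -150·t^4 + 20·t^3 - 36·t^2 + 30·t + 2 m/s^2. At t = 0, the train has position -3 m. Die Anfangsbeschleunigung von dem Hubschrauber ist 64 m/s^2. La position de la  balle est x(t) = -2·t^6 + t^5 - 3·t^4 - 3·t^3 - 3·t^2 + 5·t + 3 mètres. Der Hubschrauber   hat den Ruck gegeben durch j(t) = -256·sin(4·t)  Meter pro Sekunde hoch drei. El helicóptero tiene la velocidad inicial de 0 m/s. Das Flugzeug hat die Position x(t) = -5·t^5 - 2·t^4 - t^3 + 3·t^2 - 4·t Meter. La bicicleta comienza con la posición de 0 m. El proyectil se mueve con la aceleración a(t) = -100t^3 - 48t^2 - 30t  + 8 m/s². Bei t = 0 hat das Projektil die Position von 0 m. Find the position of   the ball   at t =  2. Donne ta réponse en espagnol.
Usando x(t) = -2·t^6 + t^5 - 3·t^4 - 3·t^3 - 3·t^2 + 5·t + 3 y sustituyendo t = 2, encontramos x = -167.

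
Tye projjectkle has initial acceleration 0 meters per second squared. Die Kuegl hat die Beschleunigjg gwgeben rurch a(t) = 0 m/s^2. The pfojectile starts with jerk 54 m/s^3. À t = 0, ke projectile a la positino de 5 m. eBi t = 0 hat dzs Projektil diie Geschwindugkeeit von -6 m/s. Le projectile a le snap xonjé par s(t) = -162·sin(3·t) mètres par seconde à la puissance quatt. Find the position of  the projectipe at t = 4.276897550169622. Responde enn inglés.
To find the answer, we compute 4 antiderivatives of s(t) = -162·sin(3·t). The integral of snap is jerk. Using j(0) = 54, we get j(t) = 54·cos(3·t). Taking ∫j(t)dt and applying a(0) = 0, we find a(t) = 18·sin(3·t). Taking ∫a(t)dt and applying v(0) = -6, we find v(t) = -6·cos(3·t). The integral of velocity is position. Using x(0) = 5, we get x(t) = 5 - 2·sin(3·t). We have position x(t) = 5 - 2·sin(3·t). Substituting t = 4.276897550169622: x(4.276897550169622) = 4.47749017963896.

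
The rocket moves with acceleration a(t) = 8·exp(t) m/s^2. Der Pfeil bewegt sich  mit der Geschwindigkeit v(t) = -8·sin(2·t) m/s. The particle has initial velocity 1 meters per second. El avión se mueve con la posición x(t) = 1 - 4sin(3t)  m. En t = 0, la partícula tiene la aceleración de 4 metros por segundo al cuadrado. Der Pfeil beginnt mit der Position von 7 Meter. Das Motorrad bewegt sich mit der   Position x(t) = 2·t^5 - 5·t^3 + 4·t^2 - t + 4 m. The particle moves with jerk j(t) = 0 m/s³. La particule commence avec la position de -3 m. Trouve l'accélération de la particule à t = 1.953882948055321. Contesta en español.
Partiendo de la sacudida j(t) = 0, tomamos 1 integral. La antiderivada de la sacudida, con a(0) = 4, da la aceleración: a(t) = 4. Usando a(t) = 4 y sustituyendo t = 1.953882948055321, encontramos a = 4.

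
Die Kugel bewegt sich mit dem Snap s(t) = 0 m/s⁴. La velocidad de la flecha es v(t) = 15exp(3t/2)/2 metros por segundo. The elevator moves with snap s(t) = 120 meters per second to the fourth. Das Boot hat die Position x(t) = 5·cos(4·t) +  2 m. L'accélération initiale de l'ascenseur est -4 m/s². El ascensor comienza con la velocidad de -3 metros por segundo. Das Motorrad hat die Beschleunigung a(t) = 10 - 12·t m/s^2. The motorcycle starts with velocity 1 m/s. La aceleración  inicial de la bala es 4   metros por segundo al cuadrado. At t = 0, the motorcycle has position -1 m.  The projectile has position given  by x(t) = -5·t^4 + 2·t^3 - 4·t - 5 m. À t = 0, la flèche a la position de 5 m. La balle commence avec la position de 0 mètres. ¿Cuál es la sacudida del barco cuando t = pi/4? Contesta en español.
Partiendo de la posición x(t) = 5·cos(4·t) + 2, tomamos 3 derivadas. Tomando d/dt de x(t), encontramos v(t) = -20·sin(4·t). Tomando d/dt de v(t), encontramos a(t) = -80·cos(4·t). Tomando d/dt de a(t), encontramos j(t) = 320·sin(4·t). De la ecuación de la sacudida j(t) = 320·sin(4·t), sustituimos t = pi/4 para obtener j = 0.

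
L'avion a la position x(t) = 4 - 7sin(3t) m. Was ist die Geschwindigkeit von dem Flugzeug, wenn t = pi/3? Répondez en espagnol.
Partiendo de la posición x(t) = 4 - 7·sin(3·t), tomamos 1 derivada. Tomando d/dt de x(t), encontramos v(t) = -21·cos(3·t). De la ecuación de la velocidad v(t) = -21·cos(3·t), sustituimos t = pi/3 para obtener v = 21.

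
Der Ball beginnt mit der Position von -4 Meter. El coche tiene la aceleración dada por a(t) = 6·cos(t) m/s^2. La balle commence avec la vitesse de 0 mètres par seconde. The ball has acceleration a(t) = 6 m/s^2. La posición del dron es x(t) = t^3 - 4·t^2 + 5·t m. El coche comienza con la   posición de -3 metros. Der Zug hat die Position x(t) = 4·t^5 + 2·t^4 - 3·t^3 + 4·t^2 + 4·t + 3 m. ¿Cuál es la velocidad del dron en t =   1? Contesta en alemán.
Wir müssen unsere Gleichung für die Position x(t) = t^3 - 4·t^2 + 5·t 1-mal ableiten. Mit d/dt von x(t) finden wir v(t) = 3·t^2 - 8·t + 5. Mit v(t) = 3·t^2 - 8·t + 5 und Einsetzen von t = 1, finden wir v = 0.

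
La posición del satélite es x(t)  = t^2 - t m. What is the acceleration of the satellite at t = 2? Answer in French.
Pour résoudre ceci, nous devons prendre 2 dérivées de notre équation de la position x(t) = t^2 - t. La dérivée de la position donne la vitesse: v(t) = 2·t - 1. La dérivée de la vitesse donne l'accélération: a(t) = 2. Nous avons l'accélération a(t) = 2. En substituant t = 2: a(2) = 2.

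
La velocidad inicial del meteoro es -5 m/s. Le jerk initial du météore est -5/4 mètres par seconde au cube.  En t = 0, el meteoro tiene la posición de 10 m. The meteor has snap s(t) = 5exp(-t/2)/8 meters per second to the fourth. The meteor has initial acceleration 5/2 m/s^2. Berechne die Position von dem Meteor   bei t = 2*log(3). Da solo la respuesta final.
Bei t = 2*log(3), x = 10/3.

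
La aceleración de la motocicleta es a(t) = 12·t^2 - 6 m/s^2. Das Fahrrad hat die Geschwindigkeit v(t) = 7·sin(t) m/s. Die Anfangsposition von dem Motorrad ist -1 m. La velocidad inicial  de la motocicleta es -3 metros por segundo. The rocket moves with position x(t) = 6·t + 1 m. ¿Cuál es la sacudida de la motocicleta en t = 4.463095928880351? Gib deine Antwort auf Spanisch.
Para resolver esto, necesitamos tomar 1 derivada de nuestra ecuación de la aceleración a(t) = 12·t^2 - 6. Tomando d/dt de a(t), encontramos j(t) = 24·t. De la ecuación de la sacudida j(t) = 24·t, sustituimos t = 4.463095928880351 para obtener j = 107.114302293128.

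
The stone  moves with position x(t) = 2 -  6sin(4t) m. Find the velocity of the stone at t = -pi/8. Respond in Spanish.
Debemos derivar nuestra ecuación de la posición x(t) = 2 - 6·sin(4·t) 1 vez. Tomando d/dt de x(t), encontramos v(t) = -24·cos(4·t). De la ecuación de la velocidad v(t) = -24·cos(4·t), sustituimos t = -pi/8 para obtener v = 0.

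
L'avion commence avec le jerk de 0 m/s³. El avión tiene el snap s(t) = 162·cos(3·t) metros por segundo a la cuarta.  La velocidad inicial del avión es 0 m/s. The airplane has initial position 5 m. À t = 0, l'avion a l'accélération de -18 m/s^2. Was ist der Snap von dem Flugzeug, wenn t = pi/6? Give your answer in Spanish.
Tenemos el snap s(t) = 162·cos(3·t). Sustituyendo t = pi/6: s(pi/6) = 0.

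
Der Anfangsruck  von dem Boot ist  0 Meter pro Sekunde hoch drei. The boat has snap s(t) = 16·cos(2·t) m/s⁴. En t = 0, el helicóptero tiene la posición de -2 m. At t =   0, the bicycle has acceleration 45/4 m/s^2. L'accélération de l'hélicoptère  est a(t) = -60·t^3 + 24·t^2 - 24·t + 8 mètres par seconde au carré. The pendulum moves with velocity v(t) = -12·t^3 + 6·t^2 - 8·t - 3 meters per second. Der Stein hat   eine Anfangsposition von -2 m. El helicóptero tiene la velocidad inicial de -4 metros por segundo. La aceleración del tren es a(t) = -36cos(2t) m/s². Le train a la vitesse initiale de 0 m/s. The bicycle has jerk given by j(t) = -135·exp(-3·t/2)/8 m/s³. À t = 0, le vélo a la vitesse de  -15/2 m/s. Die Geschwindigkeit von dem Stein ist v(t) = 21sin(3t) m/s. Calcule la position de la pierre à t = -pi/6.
En partant de la vitesse v(t) = 21·sin(3·t), nous prenons 1 intégrale. La primitive de la vitesse, avec x(0) = -2, donne la position: x(t) = 5 - 7·cos(3·t). Nous avons la position x(t) = 5 - 7·cos(3·t). En substituant t = -pi/6: x(-pi/6) = 5.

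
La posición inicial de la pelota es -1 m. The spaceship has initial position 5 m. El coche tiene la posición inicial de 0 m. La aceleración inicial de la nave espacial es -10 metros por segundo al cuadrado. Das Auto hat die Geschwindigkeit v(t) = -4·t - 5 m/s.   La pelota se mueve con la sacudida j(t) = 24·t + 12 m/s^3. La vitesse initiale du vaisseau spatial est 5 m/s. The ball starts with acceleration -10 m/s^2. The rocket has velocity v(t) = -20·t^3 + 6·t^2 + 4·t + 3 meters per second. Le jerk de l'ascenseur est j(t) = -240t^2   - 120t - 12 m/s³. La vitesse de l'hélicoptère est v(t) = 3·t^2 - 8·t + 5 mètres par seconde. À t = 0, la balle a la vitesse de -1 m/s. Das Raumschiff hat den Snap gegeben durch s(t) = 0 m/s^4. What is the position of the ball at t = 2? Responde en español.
Debemos encontrar la integral de nuestra ecuación de la sacudida j(t) = 24·t + 12 3 veces. Tomando ∫j(t)dt y aplicando a(0) = -10, encontramos a(t) = 12·t^2 + 12·t - 10. La integral de la aceleración, con v(0) = -1, da la velocidad: v(t) = 4·t^3 + 6·t^2 - 10·t - 1. La antiderivada de la velocidad es la posición. Usando x(0) = -1, obtenemos x(t) = t^4 + 2·t^3 - 5·t^2 - t - 1. Tenemos la posición x(t) = t^4 + 2·t^3 - 5·t^2 - t - 1. Sustituyendo t = 2: x(2) = 9.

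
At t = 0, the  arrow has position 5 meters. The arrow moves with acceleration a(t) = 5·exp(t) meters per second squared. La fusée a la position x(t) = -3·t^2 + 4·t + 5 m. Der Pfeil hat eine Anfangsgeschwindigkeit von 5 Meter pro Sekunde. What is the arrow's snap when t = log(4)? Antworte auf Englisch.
We must differentiate our acceleration equation a(t) = 5·exp(t) 2 times. Differentiating acceleration, we get jerk: j(t) = 5·exp(t). The derivative of jerk gives snap: s(t) = 5·exp(t). We have snap s(t) = 5·exp(t). Substituting t = log(4): s(log(4)) = 20.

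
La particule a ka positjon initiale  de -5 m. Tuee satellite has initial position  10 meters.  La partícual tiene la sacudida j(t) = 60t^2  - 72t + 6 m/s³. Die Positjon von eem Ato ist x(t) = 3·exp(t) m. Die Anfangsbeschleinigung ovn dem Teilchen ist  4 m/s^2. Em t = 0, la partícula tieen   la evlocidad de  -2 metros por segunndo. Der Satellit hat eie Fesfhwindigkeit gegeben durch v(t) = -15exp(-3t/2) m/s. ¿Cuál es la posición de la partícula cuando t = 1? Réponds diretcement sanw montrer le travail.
La posición en t = 1 es x = -6.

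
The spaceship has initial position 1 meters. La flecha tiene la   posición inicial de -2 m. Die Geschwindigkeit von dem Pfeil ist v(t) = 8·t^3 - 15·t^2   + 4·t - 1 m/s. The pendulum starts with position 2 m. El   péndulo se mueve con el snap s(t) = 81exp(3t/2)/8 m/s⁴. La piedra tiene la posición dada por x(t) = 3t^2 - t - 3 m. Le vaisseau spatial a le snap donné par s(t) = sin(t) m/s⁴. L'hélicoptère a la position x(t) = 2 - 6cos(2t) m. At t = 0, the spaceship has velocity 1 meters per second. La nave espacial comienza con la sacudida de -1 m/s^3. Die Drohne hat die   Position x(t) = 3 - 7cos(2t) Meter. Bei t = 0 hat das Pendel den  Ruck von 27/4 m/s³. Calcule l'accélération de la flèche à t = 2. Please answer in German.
Ausgehend von der Geschwindigkeit v(t) = 8·t^3 - 15·t^2 + 4·t - 1, nehmen wir 1 Ableitung. Die Ableitung von der Geschwindigkeit ergibt die Beschleunigung: a(t) = 24·t^2 - 30·t + 4. Mit a(t) = 24·t^2 - 30·t + 4 und Einsetzen von t = 2, finden wir a = 40.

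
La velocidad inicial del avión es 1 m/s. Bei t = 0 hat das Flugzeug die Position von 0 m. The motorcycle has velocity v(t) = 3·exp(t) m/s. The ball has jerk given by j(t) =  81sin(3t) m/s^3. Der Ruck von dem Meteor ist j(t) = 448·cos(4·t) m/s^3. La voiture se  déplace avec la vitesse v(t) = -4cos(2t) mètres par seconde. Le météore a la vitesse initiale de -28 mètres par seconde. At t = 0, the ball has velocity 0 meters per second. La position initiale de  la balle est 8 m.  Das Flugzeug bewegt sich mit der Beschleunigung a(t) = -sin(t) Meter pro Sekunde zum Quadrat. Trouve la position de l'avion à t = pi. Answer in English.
To find the answer, we compute 2 antiderivatives of a(t) = -sin(t). Integrating acceleration and using the initial condition v(0) = 1, we get v(t) = cos(t). Taking ∫v(t)dt and applying x(0) = 0, we find x(t) = sin(t). From the given position equation x(t) = sin(t), we substitute t = pi to get x = 0.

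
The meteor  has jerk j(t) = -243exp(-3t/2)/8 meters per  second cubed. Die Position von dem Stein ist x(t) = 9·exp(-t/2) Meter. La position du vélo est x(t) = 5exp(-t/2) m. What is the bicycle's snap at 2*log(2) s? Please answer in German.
Um dies zu lösen, müssen wir 4 Ableitungen unserer Gleichung für die Position x(t) = 5·exp(-t/2) nehmen. Mit d/dt von x(t) finden wir v(t) = -5·exp(-t/2)/2. Durch Ableiten von der Geschwindigkeit erhalten wir die Beschleunigung: a(t) = 5·exp(-t/2)/4. Die Ableitung von der Beschleunigung ergibt den Ruck: j(t) = -5·exp(-t/2)/8. Die Ableitung von dem Ruck ergibt den Snap: s(t) = 5·exp(-t/2)/16. Wir haben den Snap s(t) = 5·exp(-t/2)/16. Durch Einsetzen von t = 2*log(2): s(2*log(2)) = 5/32.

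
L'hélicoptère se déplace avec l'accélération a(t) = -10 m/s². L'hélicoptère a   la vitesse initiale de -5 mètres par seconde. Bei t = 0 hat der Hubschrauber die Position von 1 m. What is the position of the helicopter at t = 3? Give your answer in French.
En partant de l'accélération a(t) = -10, nous prenons 2 intégrales. En intégrant l'accélération et en utilisant la condition initiale v(0) = -5, nous obtenons v(t) = -10·t - 5. En intégrant la vitesse et en utilisant la condition initiale x(0) = 1, nous obtenons x(t) = -5·t^2 - 5·t + 1. En utilisant x(t) = -5·t^2 - 5·t + 1 et en substituant t = 3, nous trouvons x = -59.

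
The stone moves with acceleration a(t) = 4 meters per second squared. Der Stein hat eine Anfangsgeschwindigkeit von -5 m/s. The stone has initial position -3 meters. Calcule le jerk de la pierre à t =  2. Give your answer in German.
Ausgehend von der Beschleunigung a(t) = 4, nehmen wir 1 Ableitung. Die Ableitung von der Beschleunigung ergibt den Ruck: j(t) = 0. Aus der Gleichung für den Ruck j(t) = 0, setzen wir t = 2 ein und erhalten j = 0.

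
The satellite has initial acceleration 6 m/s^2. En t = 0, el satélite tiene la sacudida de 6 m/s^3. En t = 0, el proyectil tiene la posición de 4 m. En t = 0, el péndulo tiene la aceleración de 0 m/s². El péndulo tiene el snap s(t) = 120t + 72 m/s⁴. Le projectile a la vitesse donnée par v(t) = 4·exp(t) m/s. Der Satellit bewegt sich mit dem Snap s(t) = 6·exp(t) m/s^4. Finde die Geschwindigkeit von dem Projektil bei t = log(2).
Wir haben die Geschwindigkeit v(t) = 4·exp(t). Durch Einsetzen von t = log(2): v(log(2)) = 8.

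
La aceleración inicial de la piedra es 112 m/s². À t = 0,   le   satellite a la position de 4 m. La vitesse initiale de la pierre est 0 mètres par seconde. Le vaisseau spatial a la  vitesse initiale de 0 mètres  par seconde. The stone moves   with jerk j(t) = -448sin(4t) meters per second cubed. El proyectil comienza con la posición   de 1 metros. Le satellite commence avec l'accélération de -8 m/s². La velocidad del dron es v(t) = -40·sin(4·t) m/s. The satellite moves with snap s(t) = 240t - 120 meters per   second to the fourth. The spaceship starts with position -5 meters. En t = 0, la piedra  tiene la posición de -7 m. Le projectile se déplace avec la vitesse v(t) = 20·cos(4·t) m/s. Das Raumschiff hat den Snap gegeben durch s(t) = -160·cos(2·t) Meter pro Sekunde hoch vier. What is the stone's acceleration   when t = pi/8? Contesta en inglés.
To solve this, we need to take 1 antiderivative of our jerk equation j(t) = -448·sin(4·t). Integrating jerk and using the initial condition a(0) = 112, we get a(t) = 112·cos(4·t). We have acceleration a(t) = 112·cos(4·t). Substituting t = pi/8: a(pi/8) = 0.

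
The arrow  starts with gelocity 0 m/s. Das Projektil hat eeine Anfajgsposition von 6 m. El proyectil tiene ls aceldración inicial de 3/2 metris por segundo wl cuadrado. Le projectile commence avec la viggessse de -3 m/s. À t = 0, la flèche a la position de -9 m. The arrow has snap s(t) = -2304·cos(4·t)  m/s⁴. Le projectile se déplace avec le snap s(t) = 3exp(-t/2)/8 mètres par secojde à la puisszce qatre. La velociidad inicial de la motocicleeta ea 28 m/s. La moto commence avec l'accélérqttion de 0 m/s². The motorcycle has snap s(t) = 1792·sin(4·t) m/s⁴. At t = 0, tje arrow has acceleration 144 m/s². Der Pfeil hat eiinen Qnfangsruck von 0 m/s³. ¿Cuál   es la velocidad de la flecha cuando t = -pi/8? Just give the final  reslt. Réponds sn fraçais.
v(-pi/8) = -36.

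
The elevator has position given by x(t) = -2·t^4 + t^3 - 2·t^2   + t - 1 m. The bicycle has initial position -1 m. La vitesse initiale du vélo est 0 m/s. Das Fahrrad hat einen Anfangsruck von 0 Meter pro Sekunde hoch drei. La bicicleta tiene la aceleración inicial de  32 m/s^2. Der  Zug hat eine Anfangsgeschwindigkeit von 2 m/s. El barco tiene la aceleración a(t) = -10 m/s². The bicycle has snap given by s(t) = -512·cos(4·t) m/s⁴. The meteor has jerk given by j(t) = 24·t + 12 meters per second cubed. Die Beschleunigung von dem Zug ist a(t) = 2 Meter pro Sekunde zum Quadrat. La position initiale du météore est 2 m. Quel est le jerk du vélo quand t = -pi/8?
Pour résoudre ceci, nous devons prendre 1 intégrale de notre équation du snap s(t) = -512·cos(4·t). En prenant ∫s(t)dt et en appliquant j(0) = 0, nous trouvons j(t) = -128·sin(4·t). De l'équation du jerk j(t) = -128·sin(4·t), nous substituons t = -pi/8 pour obtenir j = 128.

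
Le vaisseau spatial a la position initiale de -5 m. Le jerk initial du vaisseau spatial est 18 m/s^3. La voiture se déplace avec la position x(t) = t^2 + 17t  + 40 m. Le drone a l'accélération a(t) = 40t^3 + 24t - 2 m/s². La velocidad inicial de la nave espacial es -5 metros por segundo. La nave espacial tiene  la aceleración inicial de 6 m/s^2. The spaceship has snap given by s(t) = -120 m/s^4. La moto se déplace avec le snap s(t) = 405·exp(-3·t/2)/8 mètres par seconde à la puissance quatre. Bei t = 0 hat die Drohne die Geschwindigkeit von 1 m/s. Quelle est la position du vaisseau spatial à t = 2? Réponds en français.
Nous devons intégrer notre équation du snap s(t) = -120 4 fois. En intégrant le snap et en utilisant la condition initiale j(0) = 18, nous obtenons j(t) = 18 - 120·t. L'intégrale du jerk est l'accélération. En utilisant a(0) = 6, nous obtenons a(t) = -60·t^2 + 18·t + 6. En intégrant l'accélération et en utilisant la condition initiale v(0) = -5, nous obtenons v(t) = -20·t^3 + 9·t^2 + 6·t - 5. La primitive de la vitesse, avec x(0) = -5, donne la position: x(t) = -5·t^4 + 3·t^3 + 3·t^2 - 5·t - 5. Nous avons la position x(t) = -5·t^4 + 3·t^3 + 3·t^2 - 5·t - 5. En substituant t = 2: x(2) = -59.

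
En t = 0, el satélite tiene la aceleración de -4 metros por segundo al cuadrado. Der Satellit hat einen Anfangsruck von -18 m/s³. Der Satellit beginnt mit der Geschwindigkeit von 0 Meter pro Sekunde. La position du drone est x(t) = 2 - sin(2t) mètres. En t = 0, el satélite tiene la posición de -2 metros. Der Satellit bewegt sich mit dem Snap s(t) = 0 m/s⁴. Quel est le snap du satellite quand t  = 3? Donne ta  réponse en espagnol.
Tenemos el snap s(t) = 0. Sustituyendo t = 3: s(3) = 0.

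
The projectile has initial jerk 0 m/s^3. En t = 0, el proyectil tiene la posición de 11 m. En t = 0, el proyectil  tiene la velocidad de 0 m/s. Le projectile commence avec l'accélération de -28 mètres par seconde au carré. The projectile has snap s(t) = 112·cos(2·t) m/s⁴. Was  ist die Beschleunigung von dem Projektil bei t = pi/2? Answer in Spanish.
Partiendo del snap s(t) = 112·cos(2·t), tomamos 2 antiderivadas. Tomando ∫s(t)dt y aplicando j(0) = 0, encontramos j(t) = 56·sin(2·t). Integrando la sacudida y usando la condición inicial a(0) = -28, obtenemos a(t) = -28·cos(2·t). De la ecuación de la aceleración a(t) = -28·cos(2·t), sustituimos t = pi/2 para obtener a = 28.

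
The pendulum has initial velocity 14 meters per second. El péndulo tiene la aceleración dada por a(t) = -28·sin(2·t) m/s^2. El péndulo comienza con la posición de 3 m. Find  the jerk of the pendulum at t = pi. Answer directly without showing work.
At t = pi, j = -56.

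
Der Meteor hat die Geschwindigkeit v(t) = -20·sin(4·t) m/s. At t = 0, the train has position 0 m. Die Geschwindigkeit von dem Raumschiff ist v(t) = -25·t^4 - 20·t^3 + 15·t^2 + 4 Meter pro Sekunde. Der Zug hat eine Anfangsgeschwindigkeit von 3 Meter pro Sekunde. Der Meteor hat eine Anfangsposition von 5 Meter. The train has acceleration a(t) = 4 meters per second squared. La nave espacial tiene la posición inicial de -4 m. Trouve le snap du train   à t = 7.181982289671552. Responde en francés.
Pour résoudre ceci, nous devons prendre 2 dérivées de notre équation de l'accélération a(t) = 4. En prenant d/dt de a(t), nous trouvons j(t) = 0. En prenant d/dt de j(t), nous trouvons s(t) = 0. En utilisant s(t) = 0 et en substituant t = 7.181982289671552, nous trouvons s = 0.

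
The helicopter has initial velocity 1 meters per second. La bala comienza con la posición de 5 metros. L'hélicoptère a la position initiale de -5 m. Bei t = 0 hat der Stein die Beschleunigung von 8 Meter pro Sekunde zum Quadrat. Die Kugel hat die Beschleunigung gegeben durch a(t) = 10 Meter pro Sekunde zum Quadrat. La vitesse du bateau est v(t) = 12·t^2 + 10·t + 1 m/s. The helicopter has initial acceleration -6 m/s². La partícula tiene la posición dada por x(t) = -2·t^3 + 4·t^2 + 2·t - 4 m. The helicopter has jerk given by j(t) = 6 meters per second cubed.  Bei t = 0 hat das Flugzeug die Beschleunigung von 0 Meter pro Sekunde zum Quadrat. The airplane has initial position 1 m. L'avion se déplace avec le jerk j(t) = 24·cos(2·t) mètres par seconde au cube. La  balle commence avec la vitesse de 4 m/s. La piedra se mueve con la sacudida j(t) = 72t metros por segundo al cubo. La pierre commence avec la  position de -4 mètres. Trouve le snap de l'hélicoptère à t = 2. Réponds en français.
Pour résoudre ceci, nous devons prendre 1 dérivée de notre équation du jerk j(t) = 6. En prenant d/dt de j(t), nous trouvons s(t) = 0. De l'équation du snap s(t) = 0, nous substituons t = 2 pour obtenir s = 0.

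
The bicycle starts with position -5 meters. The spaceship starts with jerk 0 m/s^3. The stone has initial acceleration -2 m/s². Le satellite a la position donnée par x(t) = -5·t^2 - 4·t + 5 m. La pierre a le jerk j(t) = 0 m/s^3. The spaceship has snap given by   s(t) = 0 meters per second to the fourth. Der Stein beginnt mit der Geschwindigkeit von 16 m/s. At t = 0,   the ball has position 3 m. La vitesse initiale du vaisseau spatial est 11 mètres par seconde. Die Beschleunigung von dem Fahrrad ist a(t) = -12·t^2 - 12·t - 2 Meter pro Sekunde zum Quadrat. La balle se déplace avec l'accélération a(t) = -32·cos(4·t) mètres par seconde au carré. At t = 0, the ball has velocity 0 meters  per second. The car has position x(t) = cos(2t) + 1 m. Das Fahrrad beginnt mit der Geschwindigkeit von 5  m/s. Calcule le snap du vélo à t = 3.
Nous devons dériver notre équation de l'accélération a(t) = -12·t^2 - 12·t - 2 2 fois. La dérivée de l'accélération donne le jerk: j(t) = -24·t - 12. La dérivée du jerk donne le snap: s(t) = -24. De l'équation du snap s(t) = -24, nous substituons t = 3 pour obtenir s = -24.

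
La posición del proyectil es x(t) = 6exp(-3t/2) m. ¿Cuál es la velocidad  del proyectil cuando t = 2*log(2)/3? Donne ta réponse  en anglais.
We must differentiate our position equation x(t) = 6·exp(-3·t/2) 1 time. Differentiating position, we get velocity: v(t) = -9·exp(-3·t/2). Using v(t) = -9·exp(-3·t/2) and substituting t = 2*log(2)/3, we find v = -9/2.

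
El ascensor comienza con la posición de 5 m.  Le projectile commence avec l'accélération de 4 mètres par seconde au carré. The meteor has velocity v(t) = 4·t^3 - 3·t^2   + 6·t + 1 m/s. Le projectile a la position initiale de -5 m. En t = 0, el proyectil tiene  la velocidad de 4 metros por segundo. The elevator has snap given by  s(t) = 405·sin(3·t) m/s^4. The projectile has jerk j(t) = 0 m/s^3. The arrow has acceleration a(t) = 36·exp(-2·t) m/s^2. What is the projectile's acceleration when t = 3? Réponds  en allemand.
Wir müssen das Integral unserer Gleichung für den Ruck j(t) = 0 1-mal finden. Das Integral von dem Ruck, mit a(0) = 4, ergibt die Beschleunigung: a(t) = 4. Aus der Gleichung für die Beschleunigung a(t) = 4, setzen wir t = 3 ein und erhalten a = 4.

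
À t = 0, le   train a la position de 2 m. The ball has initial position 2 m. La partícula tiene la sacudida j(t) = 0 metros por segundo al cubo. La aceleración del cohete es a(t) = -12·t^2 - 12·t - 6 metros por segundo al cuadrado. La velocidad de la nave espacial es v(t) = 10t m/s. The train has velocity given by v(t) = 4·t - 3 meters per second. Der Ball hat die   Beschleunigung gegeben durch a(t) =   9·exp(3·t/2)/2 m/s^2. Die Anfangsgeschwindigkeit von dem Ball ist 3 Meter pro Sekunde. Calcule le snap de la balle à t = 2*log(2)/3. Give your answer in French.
Nous devons dériver notre équation de l'accélération a(t) = 9·exp(3·t/2)/2 2 fois. En prenant d/dt de a(t), nous trouvons j(t) = 27·exp(3·t/2)/4. En prenant d/dt de j(t), nous trouvons s(t) = 81·exp(3·t/2)/8. Nous avons le snap s(t) = 81·exp(3·t/2)/8. En substituant t = 2*log(2)/3: s(2*log(2)/3) = 81/4.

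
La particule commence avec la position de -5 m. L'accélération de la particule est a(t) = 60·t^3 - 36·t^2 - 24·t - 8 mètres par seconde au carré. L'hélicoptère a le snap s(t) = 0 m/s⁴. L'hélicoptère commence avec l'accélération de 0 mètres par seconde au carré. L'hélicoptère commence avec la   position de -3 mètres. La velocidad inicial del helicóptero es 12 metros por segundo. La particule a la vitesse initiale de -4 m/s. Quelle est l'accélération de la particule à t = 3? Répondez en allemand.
Wir haben die Beschleunigung a(t) = 60·t^3 - 36·t^2 - 24·t - 8. Durch Einsetzen von t = 3: a(3) = 1216.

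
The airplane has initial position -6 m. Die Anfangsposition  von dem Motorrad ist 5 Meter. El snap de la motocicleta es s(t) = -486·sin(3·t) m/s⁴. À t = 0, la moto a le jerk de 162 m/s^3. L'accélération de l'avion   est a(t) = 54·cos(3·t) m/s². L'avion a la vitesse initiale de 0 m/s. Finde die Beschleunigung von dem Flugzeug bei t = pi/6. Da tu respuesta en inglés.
From the given acceleration equation a(t) = 54·cos(3·t), we substitute t = pi/6 to get a = 0.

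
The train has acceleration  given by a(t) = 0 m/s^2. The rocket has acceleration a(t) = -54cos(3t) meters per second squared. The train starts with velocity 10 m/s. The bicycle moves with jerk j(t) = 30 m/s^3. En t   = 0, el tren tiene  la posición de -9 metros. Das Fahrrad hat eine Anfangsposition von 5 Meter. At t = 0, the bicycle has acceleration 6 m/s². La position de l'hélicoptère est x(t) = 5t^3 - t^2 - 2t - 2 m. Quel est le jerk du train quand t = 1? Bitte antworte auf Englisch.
To solve this, we need to take 1 derivative of our acceleration equation a(t) = 0. Differentiating acceleration, we get jerk: j(t) = 0. From the given jerk equation j(t) = 0, we substitute t = 1 to get j = 0.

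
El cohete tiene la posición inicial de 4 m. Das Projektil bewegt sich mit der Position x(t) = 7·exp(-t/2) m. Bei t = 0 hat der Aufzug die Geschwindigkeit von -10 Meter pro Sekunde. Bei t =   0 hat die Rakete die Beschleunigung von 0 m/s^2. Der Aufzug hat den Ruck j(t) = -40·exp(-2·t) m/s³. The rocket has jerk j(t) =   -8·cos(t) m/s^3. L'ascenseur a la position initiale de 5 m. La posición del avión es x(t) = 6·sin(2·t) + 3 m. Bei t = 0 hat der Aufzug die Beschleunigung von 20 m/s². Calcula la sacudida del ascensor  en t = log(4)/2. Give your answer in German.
Mit j(t) = -40·exp(-2·t) und Einsetzen von t = log(4)/2, finden wir j = -10.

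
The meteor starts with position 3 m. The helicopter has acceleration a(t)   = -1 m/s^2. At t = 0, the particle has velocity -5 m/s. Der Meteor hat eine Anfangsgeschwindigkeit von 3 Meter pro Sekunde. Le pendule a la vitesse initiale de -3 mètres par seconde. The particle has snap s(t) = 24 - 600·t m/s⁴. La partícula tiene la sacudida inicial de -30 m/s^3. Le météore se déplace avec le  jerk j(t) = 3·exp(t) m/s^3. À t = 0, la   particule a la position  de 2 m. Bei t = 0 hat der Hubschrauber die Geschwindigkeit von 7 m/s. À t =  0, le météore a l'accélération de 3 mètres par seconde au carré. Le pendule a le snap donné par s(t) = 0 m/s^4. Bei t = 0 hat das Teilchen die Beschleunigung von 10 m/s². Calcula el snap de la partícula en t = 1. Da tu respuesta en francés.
En utilisant s(t) = 24 - 600·t et en substituant t = 1, nous trouvons s = -576.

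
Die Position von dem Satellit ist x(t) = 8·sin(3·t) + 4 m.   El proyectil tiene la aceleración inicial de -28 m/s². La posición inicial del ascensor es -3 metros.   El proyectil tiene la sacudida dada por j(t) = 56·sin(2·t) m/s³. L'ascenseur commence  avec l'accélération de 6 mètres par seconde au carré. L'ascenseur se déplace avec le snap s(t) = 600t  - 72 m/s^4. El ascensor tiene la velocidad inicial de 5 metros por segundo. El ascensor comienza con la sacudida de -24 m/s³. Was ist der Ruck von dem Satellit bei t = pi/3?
Wir müssen unsere Gleichung für die Position x(t) = 8·sin(3·t) + 4 3-mal ableiten. Durch Ableiten von der Position erhalten wir die Geschwindigkeit: v(t) = 24·cos(3·t). Die Ableitung von der Geschwindigkeit ergibt die Beschleunigung: a(t) = -72·sin(3·t). Durch Ableiten von der Beschleunigung erhalten wir den Ruck: j(t) = -216·cos(3·t). Aus der Gleichung für den Ruck j(t) = -216·cos(3·t), setzen wir t = pi/3 ein und erhalten j = 216.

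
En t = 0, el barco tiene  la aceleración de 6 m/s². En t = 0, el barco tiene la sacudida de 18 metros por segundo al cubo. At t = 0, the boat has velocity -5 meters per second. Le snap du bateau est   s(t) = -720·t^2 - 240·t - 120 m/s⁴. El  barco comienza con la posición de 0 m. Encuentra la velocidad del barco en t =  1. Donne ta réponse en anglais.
We need to integrate our snap equation s(t) = -720·t^2 - 240·t - 120 3 times. Finding the integral of s(t) and using j(0) = 18: j(t) = -240·t^3 - 120·t^2 - 120·t + 18. The antiderivative of jerk, with a(0) = 6, gives acceleration: a(t) = -60·t^4 - 40·t^3 - 60·t^2 + 18·t + 6. Finding the integral of a(t) and using v(0) = -5: v(t) = -12·t^5 - 10·t^4 - 20·t^3 + 9·t^2 + 6·t - 5. From the given velocity equation v(t) = -12·t^5 - 10·t^4 - 20·t^3 + 9·t^2 + 6·t - 5, we substitute t = 1 to get v = -32.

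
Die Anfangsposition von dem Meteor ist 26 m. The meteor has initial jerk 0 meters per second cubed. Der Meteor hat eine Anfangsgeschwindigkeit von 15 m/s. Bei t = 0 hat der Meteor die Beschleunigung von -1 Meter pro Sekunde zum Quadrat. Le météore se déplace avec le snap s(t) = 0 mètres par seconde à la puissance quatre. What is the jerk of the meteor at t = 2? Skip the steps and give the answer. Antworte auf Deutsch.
Die Antwort ist 0.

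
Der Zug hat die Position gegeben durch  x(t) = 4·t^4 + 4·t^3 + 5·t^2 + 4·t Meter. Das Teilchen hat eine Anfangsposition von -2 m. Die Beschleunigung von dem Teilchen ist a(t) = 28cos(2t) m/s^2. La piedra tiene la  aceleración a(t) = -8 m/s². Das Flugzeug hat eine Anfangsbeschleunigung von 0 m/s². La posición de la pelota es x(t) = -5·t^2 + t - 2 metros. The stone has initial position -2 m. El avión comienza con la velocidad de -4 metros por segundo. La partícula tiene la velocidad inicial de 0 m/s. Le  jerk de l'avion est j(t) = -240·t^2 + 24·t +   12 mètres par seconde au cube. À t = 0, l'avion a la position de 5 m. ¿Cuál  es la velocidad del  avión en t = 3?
Necesitamos integrar nuestra ecuación de la sacudida j(t) = -240·t^2 + 24·t + 12 2 veces. Tomando ∫j(t)dt y aplicando a(0) = 0, encontramos a(t) = 4·t·(-20·t^2 + 3·t + 3). Tomando ∫a(t)dt y aplicando v(0) = -4, encontramos v(t) = -20·t^4 + 4·t^3 + 6·t^2 - 4. De la ecuación de la velocidad v(t) = -20·t^4 + 4·t^3 + 6·t^2 - 4, sustituimos t = 3 para obtener v = -1462.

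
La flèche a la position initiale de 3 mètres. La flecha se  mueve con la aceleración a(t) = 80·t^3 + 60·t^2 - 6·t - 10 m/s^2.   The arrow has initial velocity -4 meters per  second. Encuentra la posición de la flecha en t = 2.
Para resolver esto, necesitamos tomar 2 antiderivadas de nuestra ecuación de la aceleración a(t) = 80·t^3 + 60·t^2 - 6·t - 10. Integrando la aceleración y usando la condición inicial v(0) = -4, obtenemos v(t) = 20·t^4 + 20·t^3 - 3·t^2 - 10·t - 4. La integral de la velocidad, con x(0) = 3, da la posición: x(t) = 4·t^5 + 5·t^4 - t^3 - 5·t^2 - 4·t + 3. Usando x(t) = 4·t^5 + 5·t^4 - t^3 - 5·t^2 - 4·t + 3 y sustituyendo t = 2, encontramos x = 175.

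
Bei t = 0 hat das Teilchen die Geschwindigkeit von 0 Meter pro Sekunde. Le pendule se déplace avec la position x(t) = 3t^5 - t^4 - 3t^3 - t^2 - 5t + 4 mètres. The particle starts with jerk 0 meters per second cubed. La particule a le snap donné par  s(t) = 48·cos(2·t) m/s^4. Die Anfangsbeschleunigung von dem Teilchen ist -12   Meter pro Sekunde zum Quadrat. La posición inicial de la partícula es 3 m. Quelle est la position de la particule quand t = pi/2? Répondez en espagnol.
Debemos encontrar la antiderivada de nuestra ecuación del snap s(t) = 48·cos(2·t) 4 veces. Tomando ∫s(t)dt y aplicando j(0) = 0, encontramos j(t) = 24·sin(2·t). La antiderivada de la sacudida es la aceleración. Usando a(0) = -12, obtenemos a(t) = -12·cos(2·t). La antiderivada de la aceleración, con v(0) = 0, da la velocidad: v(t) = -6·sin(2·t). Tomando ∫v(t)dt y aplicando x(0) = 3, encontramos x(t) = 3·cos(2·t). De la ecuación de la posición x(t) = 3·cos(2·t), sustituimos t = pi/2 para obtener x = -3.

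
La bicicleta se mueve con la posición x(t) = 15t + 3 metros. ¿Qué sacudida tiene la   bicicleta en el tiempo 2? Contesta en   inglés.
Starting from position x(t) = 15·t + 3, we take 3 derivatives. Differentiating position, we get velocity: v(t) = 15. The derivative of velocity gives acceleration: a(t) = 0. Differentiating acceleration, we get jerk: j(t) = 0. We have jerk j(t) = 0. Substituting t = 2: j(2) = 0.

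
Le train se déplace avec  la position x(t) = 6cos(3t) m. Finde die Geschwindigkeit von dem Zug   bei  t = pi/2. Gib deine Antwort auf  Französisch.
En partant de la position x(t) = 6·cos(3·t), nous prenons 1 dérivée. En prenant d/dt de x(t), nous trouvons v(t) = -18·sin(3·t). Nous avons la vitesse v(t) = -18·sin(3·t). En substituant t = pi/2: v(pi/2) = 18.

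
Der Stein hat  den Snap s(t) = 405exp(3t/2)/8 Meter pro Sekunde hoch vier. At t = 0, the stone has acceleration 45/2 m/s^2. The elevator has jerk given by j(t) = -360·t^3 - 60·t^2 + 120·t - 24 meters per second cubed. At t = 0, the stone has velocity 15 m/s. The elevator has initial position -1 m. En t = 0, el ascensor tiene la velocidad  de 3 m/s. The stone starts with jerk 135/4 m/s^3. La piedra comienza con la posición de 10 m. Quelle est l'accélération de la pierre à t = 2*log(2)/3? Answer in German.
Um dies zu lösen, müssen wir 2 Integrale unserer Gleichung für den Snap s(t) = 405·exp(3·t/2)/8 finden. Die Stammfunktion von dem Snap ist der Ruck. Mit j(0) = 135/4 erhalten wir j(t) = 135·exp(3·t/2)/4. Das Integral von dem Ruck, mit a(0) = 45/2, ergibt die Beschleunigung: a(t) = 45·exp(3·t/2)/2. Mit a(t) = 45·exp(3·t/2)/2 und Einsetzen von t = 2*log(2)/3, finden wir a = 45.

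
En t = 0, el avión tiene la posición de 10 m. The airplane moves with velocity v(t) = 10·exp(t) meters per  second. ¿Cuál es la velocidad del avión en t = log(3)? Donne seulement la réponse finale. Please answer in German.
v(log(3)) = 30.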